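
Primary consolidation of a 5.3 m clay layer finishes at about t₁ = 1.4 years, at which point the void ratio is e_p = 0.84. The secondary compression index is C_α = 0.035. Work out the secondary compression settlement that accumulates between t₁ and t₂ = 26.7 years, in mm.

S_s ≈ 129 mm

Secondary compression: S_s = C_α·H/(1+e_p)·log₁₀(t₂/t₁)
S_s = 0.035×5.3/(1+0.84)×log₁₀(26.7/1.4)
    = 0.1008 × 1.28 = 0.1291 m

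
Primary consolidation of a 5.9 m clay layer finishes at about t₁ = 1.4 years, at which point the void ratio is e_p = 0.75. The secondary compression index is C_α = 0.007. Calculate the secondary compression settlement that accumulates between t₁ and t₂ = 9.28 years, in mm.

S_s ≈ 19.4 mm

Secondary compression: S_s = C_α·H/(1+e_p)·log₁₀(t₂/t₁)
S_s = 0.007×5.9/(1+0.75)×log₁₀(9.28/1.4)
    = 0.0236 × 0.8214 = 0.01939 m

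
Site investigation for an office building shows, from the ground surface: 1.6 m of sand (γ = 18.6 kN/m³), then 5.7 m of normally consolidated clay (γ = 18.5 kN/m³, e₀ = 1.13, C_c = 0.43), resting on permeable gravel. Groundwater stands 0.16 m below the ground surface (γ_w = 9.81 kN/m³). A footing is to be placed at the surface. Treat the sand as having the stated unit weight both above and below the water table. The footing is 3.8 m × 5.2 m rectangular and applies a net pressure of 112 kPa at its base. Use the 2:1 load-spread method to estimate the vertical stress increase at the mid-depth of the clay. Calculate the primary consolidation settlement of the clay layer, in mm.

S_c ≈ 262 mm

Mid-depth of clay below the ground surface: z = 1.6 + 5.7/2 = 4.45 m.
Total vertical stress at mid-clay: σ_v = 18.6×1.6 + 18.5×2.85 = 82.485 kPa.
Pore pressure: u = 9.81×(4.45 − 0.16) = 42.085 kPa.
Initial effective stress: σ'_0 = σ_v − u = 82.485 − 42.085 = 40.4 kPa.
Stress increase at mid-clay by the 2:1 spreading method:
Δσ = qBL/((B+z)(L+z)) = 112×3.8×5.2/((3.8+4.45)(5.2+4.45)) = 27.799 kPa
Final effective stress: σ'_f = σ'_0 + Δσ = 40.4 + 27.799 = 68.199 kPa.
Normally consolidated clay, so the full stress increment lies on the virgin compression line:
S_c = C_c·H/(1+e₀)·log₁₀(σ'_f/σ'_0) = 0.43×5.7/(1+1.13)×log₁₀(68.199/40.4)
    = 1.1507 × 0.2274 = 0.2617 m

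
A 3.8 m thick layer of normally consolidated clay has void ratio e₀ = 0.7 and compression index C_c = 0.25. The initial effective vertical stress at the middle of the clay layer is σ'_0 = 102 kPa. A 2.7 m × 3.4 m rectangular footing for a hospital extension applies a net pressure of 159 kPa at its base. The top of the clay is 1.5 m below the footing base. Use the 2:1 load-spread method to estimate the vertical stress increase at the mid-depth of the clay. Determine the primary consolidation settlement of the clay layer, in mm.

S_c ≈ 71.9 mm

Mid-depth of clay below the footing base: z = 1.5 + 3.8/2 = 3.4 m.
Stress increase at mid-clay by the 2:1 spreading method:
Δσ = qBL/((B+z)(L+z)) = 159×2.7×3.4/((2.7+3.4)(3.4+3.4)) = 35.189 kPa
Final effective stress: σ'_f = σ'_0 + Δσ = 102 + 35.189 = 137.19 kPa.
Normally consolidated clay, so the full stress increment lies on the virgin compression line:
S_c = C_c·H/(1+e₀)·log₁₀(σ'_f/σ'_0) = 0.25×3.8/(1+0.7)×log₁₀(137.19/102)
    = 0.55882 × 0.12872 = 0.07193 m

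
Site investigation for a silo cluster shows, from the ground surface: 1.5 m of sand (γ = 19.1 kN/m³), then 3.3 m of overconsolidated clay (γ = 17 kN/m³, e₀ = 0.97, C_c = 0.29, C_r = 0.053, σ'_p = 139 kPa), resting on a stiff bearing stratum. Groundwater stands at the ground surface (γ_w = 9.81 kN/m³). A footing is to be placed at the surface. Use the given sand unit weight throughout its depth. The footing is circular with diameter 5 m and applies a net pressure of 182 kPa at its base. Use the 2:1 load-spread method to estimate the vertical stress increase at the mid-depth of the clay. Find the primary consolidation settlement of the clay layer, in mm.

S_c ≈ 50 mm

Mid-depth of clay below the ground surface: z = 1.5 + 3.3/2 = 3.15 m.
Total vertical stress at mid-clay: σ_v = 19.1×1.5 + 17×1.65 = 56.7 kPa.
Pore pressure: u = 9.81×(3.15 − 0) = 30.902 kPa.
Initial effective stress: σ'_0 = σ_v − u = 56.7 − 30.902 = 25.798 kPa.
Stress increase at mid-clay by the 2:1 spreading method:
Δσ ≈ qD²/(D+z)² = 182×5²/(5+3.15)² = 68.501 kPa
Final effective stress: σ'_f = 25.798 + 68.501 = 94.299 kPa.
σ'_f = 94.299 ≤ σ'_p = 139 kPa, so the clay remains overconsolidated and only the recompression index applies:
S_c = C_r·H/(1+e₀)·log₁₀(σ'_f/σ'_0) = 0.053×3.3/1.97×log₁₀(94.299/25.798)
    = 0.08878 × 0.56292 = 0.04998 m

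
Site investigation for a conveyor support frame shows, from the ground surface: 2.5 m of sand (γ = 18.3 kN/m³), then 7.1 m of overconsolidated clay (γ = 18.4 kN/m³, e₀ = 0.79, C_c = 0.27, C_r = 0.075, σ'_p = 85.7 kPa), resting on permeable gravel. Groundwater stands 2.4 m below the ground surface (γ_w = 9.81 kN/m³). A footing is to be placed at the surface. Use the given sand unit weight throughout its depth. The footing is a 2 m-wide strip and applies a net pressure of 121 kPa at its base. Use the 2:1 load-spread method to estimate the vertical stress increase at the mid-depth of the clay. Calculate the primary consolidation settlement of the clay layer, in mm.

S_c ≈ 113 mm

Mid-depth of clay below the ground surface: z = 2.5 + 7.1/2 = 6.05 m.
Total vertical stress at mid-clay: σ_v = 18.3×2.5 + 18.4×3.55 = 111.07 kPa.
Pore pressure: u = 9.81×(6.05 − 2.4) = 35.806 kPa.
Initial effective stress: σ'_0 = σ_v − u = 111.07 − 35.806 = 75.264 kPa.
Stress increase at mid-clay by the 2:1 spreading method:
Δσ = qB/(B+z) = 121×2/(2+6.05) = 30.062 kPa
Final effective stress: σ'_f = 75.264 + 30.062 = 105.33 kPa.
σ'_f = 105.33 > σ'_p = 85.7 kPa, so the stress path crosses the preconsolidation pressure — recompression up to σ'_p, then virgin compression beyond:
S_c = H/(1+e₀)·[C_r·log₁₀(σ'_p/σ'_0) + C_c·log₁₀(σ'_f/σ'_p)]
    = 7.1/1.79 × [0.075×log₁₀(85.7/75.264) + 0.27×log₁₀(105.33/85.7)]
    = 3.9665 × [0.0042295 + 0.024184] = 0.1127 m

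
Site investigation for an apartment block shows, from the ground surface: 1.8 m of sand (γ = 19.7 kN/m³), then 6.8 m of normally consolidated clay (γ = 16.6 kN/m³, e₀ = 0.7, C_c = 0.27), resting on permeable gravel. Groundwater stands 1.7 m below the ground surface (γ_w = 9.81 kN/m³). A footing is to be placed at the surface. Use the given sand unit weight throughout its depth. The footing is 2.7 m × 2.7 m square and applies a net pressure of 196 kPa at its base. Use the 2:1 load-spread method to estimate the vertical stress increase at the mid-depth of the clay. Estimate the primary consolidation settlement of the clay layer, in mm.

Mid-depth of clay below the ground surface: z = 1.8 + 6.8/2 = 5.2 m.
Total vertical stress at mid-clay: σ_v = 19.7×1.8 + 16.6×3.4 = 91.9 kPa.
Pore pressure: u = 9.81×(5.2 − 1.7) = 34.335 kPa.
Initial effective stress: σ'_0 = σ_v − u = 91.9 − 34.335 = 57.565 kPa.
Stress increase at mid-clay by the 2:1 spreading method:
Δσ = qBL/((B+z)(L+z)) = 196×2.7×2.7/((2.7+5.2)(2.7+5.2)) = 22.894 kPa
Final effective stress: σ'_f = σ'_0 + Δσ = 57.565 + 22.894 = 80.459 kPa.
Normally consolidated clay, so the full stress increment lies on the virgin compression line:
S_c = C_c·H/(1+e₀)·log₁₀(σ'_f/σ'_0) = 0.27×6.8/(1+0.7)×log₁₀(80.459/57.565)
    = 1.08 × 0.14542 = 0.1571 m

S_c ≈ 157 mm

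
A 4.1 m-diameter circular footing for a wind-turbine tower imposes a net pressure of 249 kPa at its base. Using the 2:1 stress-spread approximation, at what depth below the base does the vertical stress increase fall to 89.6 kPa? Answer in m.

2:1 spreading — at depth z the loaded area has grown by z in each plan dimension:
qD²/(D+z)² = Δσ_z ⇒ z = D(√(q/Δσ_z) − 1) = 4.1×(√(249/89.6) − 1) = 2.735 m

z ≈ 2.73 m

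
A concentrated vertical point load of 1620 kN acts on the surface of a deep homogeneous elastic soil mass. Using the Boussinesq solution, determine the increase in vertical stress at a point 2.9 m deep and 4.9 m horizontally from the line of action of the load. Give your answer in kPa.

Δσ_z ≈ 3.15 kPa

Boussinesq vertical stress below a point load on an elastic half-space:
Δσ_z = 3P/(2πz²) · [1 + (r/z)²]^(−5/2)
r/z = 4.9/2.9 = 1.6897; [1+(r/z)²]^(−5/2) = 0.034273.
Δσ_z = 3×1620/(2π×2.9²) × 0.034273 = 91.973 × 0.034273 = 3.152 kPa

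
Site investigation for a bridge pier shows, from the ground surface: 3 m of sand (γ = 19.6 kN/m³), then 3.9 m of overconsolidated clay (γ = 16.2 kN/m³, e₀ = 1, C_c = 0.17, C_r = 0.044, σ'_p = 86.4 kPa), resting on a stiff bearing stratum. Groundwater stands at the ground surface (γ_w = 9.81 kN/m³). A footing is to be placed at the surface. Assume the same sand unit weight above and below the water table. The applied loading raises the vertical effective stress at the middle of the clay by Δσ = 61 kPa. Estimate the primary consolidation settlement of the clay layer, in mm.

Mid-depth of clay below the ground surface: z = 3 + 3.9/2 = 4.95 m.
Total vertical stress at mid-clay: σ_v = 19.6×3 + 16.2×1.95 = 90.39 kPa.
Pore pressure: u = 9.81×(4.95 − 0) = 48.56 kPa.
Initial effective stress: σ'_0 = σ_v − u = 90.39 − 48.56 = 41.83 kPa.
Final effective stress: σ'_f = 41.83 + 61 = 102.83 kPa.
σ'_f = 102.83 > σ'_p = 86.4 kPa, so the stress path crosses the preconsolidation pressure — recompression up to σ'_p, then virgin compression beyond:
S_c = H/(1+e₀)·[C_r·log₁₀(σ'_p/σ'_0) + C_c·log₁₀(σ'_f/σ'_p)]
    = 3.9/2 × [0.044×log₁₀(86.4/41.83) + 0.17×log₁₀(102.83/86.4)]
    = 1.95 × [0.013861 + 0.012853] = 0.05209 m

S_c ≈ 52.1 mm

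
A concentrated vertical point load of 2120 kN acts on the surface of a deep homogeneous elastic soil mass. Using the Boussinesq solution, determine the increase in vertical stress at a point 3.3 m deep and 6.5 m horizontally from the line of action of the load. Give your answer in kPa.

Δσ_z ≈ 1.77 kPa

Boussinesq vertical stress below a point load on an elastic half-space:
Δσ_z = 3P/(2πz²) · [1 + (r/z)²]^(−5/2)
r/z = 6.5/3.3 = 1.9697; [1+(r/z)²]^(−5/2) = 0.019011.
Δσ_z = 3×2120/(2π×3.3²) × 0.019011 = 92.95 × 0.019011 = 1.767 kPa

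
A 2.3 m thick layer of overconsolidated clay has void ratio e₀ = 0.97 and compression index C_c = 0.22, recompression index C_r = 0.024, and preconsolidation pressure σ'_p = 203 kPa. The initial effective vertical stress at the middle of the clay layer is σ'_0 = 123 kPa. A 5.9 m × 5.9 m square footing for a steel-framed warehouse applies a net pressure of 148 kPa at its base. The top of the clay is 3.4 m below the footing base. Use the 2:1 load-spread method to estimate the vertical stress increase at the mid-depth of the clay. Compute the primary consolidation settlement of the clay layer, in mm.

S_c ≈ 3.95 mm

Mid-depth of clay below the footing base: z = 3.4 + 2.3/2 = 4.55 m.
Stress increase at mid-clay by the 2:1 spreading method:
Δσ = qBL/((B+z)(L+z)) = 148×5.9×5.9/((5.9+4.55)(5.9+4.55)) = 47.177 kPa
Final effective stress: σ'_f = 123 + 47.177 = 170.18 kPa.
σ'_f = 170.18 ≤ σ'_p = 203 kPa, so the clay remains overconsolidated and only the recompression index applies:
S_c = C_r·H/(1+e₀)·log₁₀(σ'_f/σ'_0) = 0.024×2.3/1.97×log₁₀(170.18/123)
    = 0.02802 × 0.141 = 0.003951 m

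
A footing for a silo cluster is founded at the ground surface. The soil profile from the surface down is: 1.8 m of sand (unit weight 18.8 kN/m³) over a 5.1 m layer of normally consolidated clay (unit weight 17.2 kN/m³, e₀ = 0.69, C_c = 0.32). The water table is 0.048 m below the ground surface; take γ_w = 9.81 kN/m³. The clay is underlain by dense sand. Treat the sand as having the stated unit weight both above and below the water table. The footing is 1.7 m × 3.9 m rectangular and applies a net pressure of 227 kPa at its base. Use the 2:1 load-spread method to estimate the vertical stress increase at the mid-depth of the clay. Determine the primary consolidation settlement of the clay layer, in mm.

S_c ≈ 258 mm

Mid-depth of clay below the ground surface: z = 1.8 + 5.1/2 = 4.35 m.
Total vertical stress at mid-clay: σ_v = 18.8×1.8 + 17.2×2.55 = 77.7 kPa.
Pore pressure: u = 9.81×(4.35 − 0.048) = 42.203 kPa.
Initial effective stress: σ'_0 = σ_v − u = 77.7 − 42.203 = 35.497 kPa.
Stress increase at mid-clay by the 2:1 spreading method:
Δσ = qBL/((B+z)(L+z)) = 227×1.7×3.9/((1.7+4.35)(3.9+4.35)) = 30.153 kPa
Final effective stress: σ'_f = σ'_0 + Δσ = 35.497 + 30.153 = 65.65 kPa.
Normally consolidated clay, so the full stress increment lies on the virgin compression line:
S_c = C_c·H/(1+e₀)·log₁₀(σ'_f/σ'_0) = 0.32×5.1/(1+0.69)×log₁₀(65.65/35.497)
    = 0.96568 × 0.26704 = 0.2579 m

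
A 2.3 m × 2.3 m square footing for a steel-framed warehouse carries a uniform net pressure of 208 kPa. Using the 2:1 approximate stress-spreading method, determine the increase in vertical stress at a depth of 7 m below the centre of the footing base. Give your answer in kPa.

Δσ_z ≈ 12.7 kPa

By the 2:1 method the load spreads at 1 horizontal : 2 vertical, so at depth z the loaded area has grown by z in each plan dimension:
Δσ = qBL/((B+z)(L+z)) = 208×2.3×2.3/((2.3+7)(2.3+7)) = 12.722 kPa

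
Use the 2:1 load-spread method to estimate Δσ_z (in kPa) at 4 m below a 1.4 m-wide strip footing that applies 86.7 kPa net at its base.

By the 2:1 method the load spreads at 1 horizontal : 2 vertical, so at depth z the loaded area has grown by z in each plan dimension:
Δσ = qB/(B+z) = 86.7×1.4/(1.4+4) = 22.478 kPa

Δσ_z ≈ 22.5 kPa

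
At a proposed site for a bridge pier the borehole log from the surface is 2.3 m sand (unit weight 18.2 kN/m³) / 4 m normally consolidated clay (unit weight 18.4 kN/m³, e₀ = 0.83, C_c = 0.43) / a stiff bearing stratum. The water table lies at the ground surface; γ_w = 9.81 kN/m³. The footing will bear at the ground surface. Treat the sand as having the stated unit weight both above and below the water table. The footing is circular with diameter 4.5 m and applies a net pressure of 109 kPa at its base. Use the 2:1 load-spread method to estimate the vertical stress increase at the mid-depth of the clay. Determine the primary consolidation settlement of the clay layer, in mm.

Mid-depth of clay below the ground surface: z = 2.3 + 4/2 = 4.3 m.
Total vertical stress at mid-clay: σ_v = 18.2×2.3 + 18.4×2 = 78.66 kPa.
Pore pressure: u = 9.81×(4.3 − 0) = 42.183 kPa.
Initial effective stress: σ'_0 = σ_v − u = 78.66 − 42.183 = 36.477 kPa.
Stress increase at mid-clay by the 2:1 spreading method:
Δσ ≈ qD²/(D+z)² = 109×4.5²/(4.5+4.3)² = 28.503 kPa
Final effective stress: σ'_f = σ'_0 + Δσ = 36.477 + 28.503 = 64.98 kPa.
Normally consolidated clay, so the full stress increment lies on the virgin compression line:
S_c = C_c·H/(1+e₀)·log₁₀(σ'_f/σ'_0) = 0.43×4/(1+0.83)×log₁₀(64.98/36.477)
    = 0.93989 × 0.25076 = 0.2357 m

S_c ≈ 236 mm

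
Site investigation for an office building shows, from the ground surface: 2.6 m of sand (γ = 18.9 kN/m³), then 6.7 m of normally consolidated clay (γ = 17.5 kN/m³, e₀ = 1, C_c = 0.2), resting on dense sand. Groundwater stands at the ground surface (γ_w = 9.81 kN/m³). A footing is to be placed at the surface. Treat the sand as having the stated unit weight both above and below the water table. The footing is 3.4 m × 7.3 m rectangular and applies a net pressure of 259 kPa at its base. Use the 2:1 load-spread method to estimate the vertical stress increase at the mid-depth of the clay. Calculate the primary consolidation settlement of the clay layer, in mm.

S_c ≈ 209 mm

Mid-depth of clay below the ground surface: z = 2.6 + 6.7/2 = 5.95 m.
Total vertical stress at mid-clay: σ_v = 18.9×2.6 + 17.5×3.35 = 107.77 kPa.
Pore pressure: u = 9.81×(5.95 − 0) = 58.37 kPa.
Initial effective stress: σ'_0 = σ_v − u = 107.77 − 58.37 = 49.4 kPa.
Stress increase at mid-clay by the 2:1 spreading method:
Δσ = qBL/((B+z)(L+z)) = 259×3.4×7.3/((3.4+5.95)(7.3+5.95)) = 51.889 kPa
Final effective stress: σ'_f = σ'_0 + Δσ = 49.4 + 51.889 = 101.29 kPa.
Normally consolidated clay, so the full stress increment lies on the virgin compression line:
S_c = C_c·H/(1+e₀)·log₁₀(σ'_f/σ'_0) = 0.2×6.7/(1+1)×log₁₀(101.29/49.4)
    = 0.67 × 0.31184 = 0.2089 m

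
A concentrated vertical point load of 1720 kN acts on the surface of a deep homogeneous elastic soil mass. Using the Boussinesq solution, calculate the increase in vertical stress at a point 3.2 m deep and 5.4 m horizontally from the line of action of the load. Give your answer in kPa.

Boussinesq vertical stress below a point load on an elastic half-space:
Δσ_z = 3P/(2πz²) · [1 + (r/z)²]^(−5/2)
r/z = 5.4/3.2 = 1.6875; [1+(r/z)²]^(−5/2) = 0.034436.
Δσ_z = 3×1720/(2π×3.2²) × 0.034436 = 80.199 × 0.034436 = 2.762 kPa

Δσ_z ≈ 2.76 kPa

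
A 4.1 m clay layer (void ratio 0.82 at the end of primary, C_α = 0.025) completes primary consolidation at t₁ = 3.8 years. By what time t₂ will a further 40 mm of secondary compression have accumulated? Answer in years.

t₂ ≈ 19.5 years

S_s = C_α·H/(1+e_p)·log₁₀(t₂/t₁) ⇒ log₁₀(t₂/t₁) = S_s·(1+e_p)/(C_α·H).
log₁₀(t₂/t₁) = 0.04 × (1+0.82) / (0.025×4.1) = 0.7102
t₂ = t₁ × 10^0.7102 = 3.8 × 5.131 = 19.5 years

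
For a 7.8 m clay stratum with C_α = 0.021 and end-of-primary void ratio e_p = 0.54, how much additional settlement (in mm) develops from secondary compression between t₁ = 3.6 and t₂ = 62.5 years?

S_s ≈ 132 mm

Secondary compression: S_s = C_α·H/(1+e_p)·log₁₀(t₂/t₁)
S_s = 0.021×7.8/(1+0.54)×log₁₀(62.5/3.6)
    = 0.1064 × 1.24 = 0.1318 m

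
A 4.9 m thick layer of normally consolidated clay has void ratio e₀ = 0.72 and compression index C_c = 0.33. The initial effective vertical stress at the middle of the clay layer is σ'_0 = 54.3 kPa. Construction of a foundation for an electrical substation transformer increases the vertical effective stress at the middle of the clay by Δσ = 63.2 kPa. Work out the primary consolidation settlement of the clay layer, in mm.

Final effective stress: σ'_f = σ'_0 + Δσ = 54.3 + 63.2 = 117.5 kPa.
Normally consolidated clay, so the full stress increment lies on the virgin compression line:
S_c = C_c·H/(1+e₀)·log₁₀(σ'_f/σ'_0) = 0.33×4.9/(1+0.72)×log₁₀(117.5/54.3)
    = 0.94012 × 0.33524 = 0.3152 m

S_c ≈ 315 mm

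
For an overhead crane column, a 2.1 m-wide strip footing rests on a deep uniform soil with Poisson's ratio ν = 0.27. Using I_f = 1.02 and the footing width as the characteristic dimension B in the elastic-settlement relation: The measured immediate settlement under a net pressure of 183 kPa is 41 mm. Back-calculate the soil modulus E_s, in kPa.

S_e = q·B·(1−ν²)/E_s · I_f  ⇒  E_s = q·B·(1−ν²)·I_f / S_e.
E_s = 183 × 2.1 × 0.9271 × 1.02 / 0.041 = 8864 kPa

E_s ≈ 8860 kPa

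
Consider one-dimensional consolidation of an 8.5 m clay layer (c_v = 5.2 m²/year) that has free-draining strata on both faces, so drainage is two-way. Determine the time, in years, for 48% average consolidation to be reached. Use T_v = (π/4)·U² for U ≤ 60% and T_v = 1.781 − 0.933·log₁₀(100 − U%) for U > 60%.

Drainage path length: H_d = H/2 = 4.25 m (double drainage).
U ≤ 60%: T_v = (π/4)·U² = (π/4)×0.48² = 0.18096.
t = T_v·H_d²/c_v = 0.18096×4.25²/5.2 = 0.6286 years.

t ≈ 0.629 years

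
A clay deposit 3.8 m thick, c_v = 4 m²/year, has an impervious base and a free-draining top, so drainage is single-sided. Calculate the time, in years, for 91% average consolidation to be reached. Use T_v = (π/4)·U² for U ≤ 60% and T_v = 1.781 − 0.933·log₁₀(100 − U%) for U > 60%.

Drainage path length: H_d = H = 3.8 m (single drainage).
U > 60%: T_v = 1.781 − 0.933·log₁₀(100 − 91) = 0.89069.
t = T_v·H_d²/c_v = 0.89069×3.8²/4 = 3.215 years.

t ≈ 3.22 years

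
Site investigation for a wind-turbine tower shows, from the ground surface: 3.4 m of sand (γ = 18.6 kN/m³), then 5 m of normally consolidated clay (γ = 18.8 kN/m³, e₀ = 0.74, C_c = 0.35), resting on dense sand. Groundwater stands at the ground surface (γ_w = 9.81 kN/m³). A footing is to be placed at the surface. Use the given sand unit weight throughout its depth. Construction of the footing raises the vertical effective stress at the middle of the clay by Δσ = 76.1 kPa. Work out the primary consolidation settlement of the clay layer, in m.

S_c ≈ 0.392 m

Mid-depth of clay below the ground surface: z = 3.4 + 5/2 = 5.9 m.
Total vertical stress at mid-clay: σ_v = 18.6×3.4 + 18.8×2.5 = 110.24 kPa.
Pore pressure: u = 9.81×(5.9 − 0) = 57.879 kPa.
Initial effective stress: σ'_0 = σ_v − u = 110.24 − 57.879 = 52.361 kPa.
Final effective stress: σ'_f = σ'_0 + Δσ = 52.361 + 76.1 = 128.46 kPa.
Normally consolidated clay, so the full stress increment lies on the virgin compression line:
S_c = C_c·H/(1+e₀)·log₁₀(σ'_f/σ'_0) = 0.35×5/(1+0.74)×log₁₀(128.46/52.361)
    = 1.0057 × 0.38976 = 0.392 m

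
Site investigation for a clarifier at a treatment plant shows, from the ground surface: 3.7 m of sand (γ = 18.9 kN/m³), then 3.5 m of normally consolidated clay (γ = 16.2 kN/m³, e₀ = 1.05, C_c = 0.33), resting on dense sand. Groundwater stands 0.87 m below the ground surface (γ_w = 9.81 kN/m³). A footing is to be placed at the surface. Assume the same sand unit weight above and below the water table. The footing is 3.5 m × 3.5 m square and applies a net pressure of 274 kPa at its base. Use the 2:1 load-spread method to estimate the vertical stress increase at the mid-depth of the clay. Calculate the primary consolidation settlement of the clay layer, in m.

S_c ≈ 0.142 m

Mid-depth of clay below the ground surface: z = 3.7 + 3.5/2 = 5.45 m.
Total vertical stress at mid-clay: σ_v = 18.9×3.7 + 16.2×1.75 = 98.28 kPa.
Pore pressure: u = 9.81×(5.45 − 0.87) = 44.93 kPa.
Initial effective stress: σ'_0 = σ_v − u = 98.28 − 44.93 = 53.35 kPa.
Stress increase at mid-clay by the 2:1 spreading method:
Δσ = qBL/((B+z)(L+z)) = 274×3.5×3.5/((3.5+5.45)(3.5+5.45)) = 41.903 kPa
Final effective stress: σ'_f = σ'_0 + Δσ = 53.35 + 41.903 = 95.253 kPa.
Normally consolidated clay, so the full stress increment lies on the virgin compression line:
S_c = C_c·H/(1+e₀)·log₁₀(σ'_f/σ'_0) = 0.33×3.5/(1+1.05)×log₁₀(95.253/53.35)
    = 0.56341 × 0.25174 = 0.1418 m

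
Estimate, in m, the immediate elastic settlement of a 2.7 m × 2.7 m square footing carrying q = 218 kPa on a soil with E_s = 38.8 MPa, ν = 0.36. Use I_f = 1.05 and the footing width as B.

Immediate (elastic) settlement: S_e = q·B·(1−ν²)/E_s · I_f.
E_s = 38.8 MPa = 38800 kPa.
S_e = 218 × 2.7 × (1 − 0.36²) / 38800 × 1.05
    = 218 × 2.7 × 0.8704 / 38800 × 1.05
    = 0.01386 m

S_e ≈ 0.0139 m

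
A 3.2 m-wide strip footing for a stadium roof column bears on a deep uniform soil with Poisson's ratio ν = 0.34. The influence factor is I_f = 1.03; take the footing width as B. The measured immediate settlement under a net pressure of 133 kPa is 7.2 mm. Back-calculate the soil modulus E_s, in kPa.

S_e = q·B·(1−ν²)/E_s · I_f  ⇒  E_s = q·B·(1−ν²)·I_f / S_e.
E_s = 133 × 3.2 × 0.8844 × 1.03 / 0.0072 = 53850 kPa

E_s ≈ 53800 kPa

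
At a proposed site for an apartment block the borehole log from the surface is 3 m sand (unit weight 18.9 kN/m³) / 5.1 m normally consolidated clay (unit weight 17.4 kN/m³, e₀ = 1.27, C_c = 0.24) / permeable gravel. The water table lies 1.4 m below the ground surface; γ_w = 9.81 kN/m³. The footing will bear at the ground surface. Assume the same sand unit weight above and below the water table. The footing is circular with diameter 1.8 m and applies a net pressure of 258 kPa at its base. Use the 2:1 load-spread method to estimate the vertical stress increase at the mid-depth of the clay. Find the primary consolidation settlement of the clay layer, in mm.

S_c ≈ 53.4 mm

Mid-depth of clay below the ground surface: z = 3 + 5.1/2 = 5.55 m.
Total vertical stress at mid-clay: σ_v = 18.9×3 + 17.4×2.55 = 101.07 kPa.
Pore pressure: u = 9.81×(5.55 − 1.4) = 40.712 kPa.
Initial effective stress: σ'_0 = σ_v − u = 101.07 − 40.712 = 60.358 kPa.
Stress increase at mid-clay by the 2:1 spreading method:
Δσ ≈ qD²/(D+z)² = 258×1.8²/(1.8+5.55)² = 15.474 kPa
Final effective stress: σ'_f = σ'_0 + Δσ = 60.358 + 15.474 = 75.832 kPa.
Normally consolidated clay, so the full stress increment lies on the virgin compression line:
S_c = C_c·H/(1+e₀)·log₁₀(σ'_f/σ'_0) = 0.24×5.1/(1+1.27)×log₁₀(75.832/60.358)
    = 0.53921 × 0.099118 = 0.05345 m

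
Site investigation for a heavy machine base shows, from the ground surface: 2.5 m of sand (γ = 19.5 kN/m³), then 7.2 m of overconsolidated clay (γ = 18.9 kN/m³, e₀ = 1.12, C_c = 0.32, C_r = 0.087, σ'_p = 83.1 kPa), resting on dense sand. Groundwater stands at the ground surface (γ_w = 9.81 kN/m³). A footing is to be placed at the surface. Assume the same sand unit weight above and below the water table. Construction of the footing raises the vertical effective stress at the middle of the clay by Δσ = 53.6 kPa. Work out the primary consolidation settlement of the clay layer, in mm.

S_c ≈ 183 mm

Mid-depth of clay below the ground surface: z = 2.5 + 7.2/2 = 6.1 m.
Total vertical stress at mid-clay: σ_v = 19.5×2.5 + 18.9×3.6 = 116.79 kPa.
Pore pressure: u = 9.81×(6.1 − 0) = 59.841 kPa.
Initial effective stress: σ'_0 = σ_v − u = 116.79 − 59.841 = 56.949 kPa.
Final effective stress: σ'_f = 56.949 + 53.6 = 110.55 kPa.
σ'_f = 110.55 > σ'_p = 83.1 kPa, so the stress path crosses the preconsolidation pressure — recompression up to σ'_p, then virgin compression beyond:
S_c = H/(1+e₀)·[C_r·log₁₀(σ'_p/σ'_0) + C_c·log₁₀(σ'_f/σ'_p)]
    = 7.2/2.12 × [0.087×log₁₀(83.1/56.949) + 0.32×log₁₀(110.55/83.1)]
    = 3.3962 × [0.014278 + 0.039666] = 0.1832 m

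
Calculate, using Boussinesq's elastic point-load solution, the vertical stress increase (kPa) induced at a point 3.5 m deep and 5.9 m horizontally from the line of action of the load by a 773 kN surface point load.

Boussinesq vertical stress below a point load on an elastic half-space:
Δσ_z = 3P/(2πz²) · [1 + (r/z)²]^(−5/2)
r/z = 5.9/3.5 = 1.6857; [1+(r/z)²]^(−5/2) = 0.034571.
Δσ_z = 3×773/(2π×3.5²) × 0.034571 = 30.129 × 0.034571 = 1.042 kPa

Δσ_z ≈ 1.04 kPa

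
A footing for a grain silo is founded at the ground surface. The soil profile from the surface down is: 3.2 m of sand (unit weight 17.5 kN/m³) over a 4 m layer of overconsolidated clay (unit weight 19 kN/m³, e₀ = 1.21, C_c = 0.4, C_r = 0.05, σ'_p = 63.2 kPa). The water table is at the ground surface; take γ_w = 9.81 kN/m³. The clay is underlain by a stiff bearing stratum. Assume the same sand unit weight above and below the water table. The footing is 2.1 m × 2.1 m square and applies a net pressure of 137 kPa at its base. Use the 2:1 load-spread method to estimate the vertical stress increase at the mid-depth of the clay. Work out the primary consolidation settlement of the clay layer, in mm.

S_c ≈ 9.2 mm

Mid-depth of clay below the ground surface: z = 3.2 + 4/2 = 5.2 m.
Total vertical stress at mid-clay: σ_v = 17.5×3.2 + 19×2 = 94 kPa.
Pore pressure: u = 9.81×(5.2 − 0) = 51.012 kPa.
Initial effective stress: σ'_0 = σ_v − u = 94 − 51.012 = 42.988 kPa.
Stress increase at mid-clay by the 2:1 spreading method:
Δσ = qBL/((B+z)(L+z)) = 137×2.1×2.1/((2.1+5.2)(2.1+5.2)) = 11.337 kPa
Final effective stress: σ'_f = 42.988 + 11.337 = 54.325 kPa.
σ'_f = 54.325 ≤ σ'_p = 63.2 kPa, so the clay remains overconsolidated and only the recompression index applies:
S_c = C_r·H/(1+e₀)·log₁₀(σ'_f/σ'_0) = 0.05×4/2.21×log₁₀(54.325/42.988)
    = 0.0905 × 0.10165 = 0.009199 m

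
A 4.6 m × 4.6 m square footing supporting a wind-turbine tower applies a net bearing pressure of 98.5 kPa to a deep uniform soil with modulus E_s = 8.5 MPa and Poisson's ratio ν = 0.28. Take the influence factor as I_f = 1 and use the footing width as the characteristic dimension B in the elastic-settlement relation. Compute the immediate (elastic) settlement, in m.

S_e ≈ 0.0491 m

Immediate (elastic) settlement: S_e = q·B·(1−ν²)/E_s · I_f.
E_s = 8.5 MPa = 8500 kPa.
S_e = 98.5 × 4.6 × (1 − 0.28²) / 8500 × 1
    = 98.5 × 4.6 × 0.9216 / 8500 × 1
    = 0.04913 m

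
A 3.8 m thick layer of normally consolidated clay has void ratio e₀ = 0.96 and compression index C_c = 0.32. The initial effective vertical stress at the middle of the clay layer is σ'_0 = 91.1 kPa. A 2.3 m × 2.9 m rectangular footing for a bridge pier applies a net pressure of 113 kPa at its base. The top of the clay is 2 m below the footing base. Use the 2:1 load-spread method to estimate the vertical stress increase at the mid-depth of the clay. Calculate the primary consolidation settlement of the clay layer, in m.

S_c ≈ 0.0483 m

Mid-depth of clay below the footing base: z = 2 + 3.8/2 = 3.9 m.
Stress increase at mid-clay by the 2:1 spreading method:
Δσ = qBL/((B+z)(L+z)) = 113×2.3×2.9/((2.3+3.9)(2.9+3.9)) = 17.877 kPa
Final effective stress: σ'_f = σ'_0 + Δσ = 91.1 + 17.877 = 108.98 kPa.
Normally consolidated clay, so the full stress increment lies on the virgin compression line:
S_c = C_c·H/(1+e₀)·log₁₀(σ'_f/σ'_0) = 0.32×3.8/(1+0.96)×log₁₀(108.98/91.1)
    = 0.62041 × 0.077828 = 0.04829 m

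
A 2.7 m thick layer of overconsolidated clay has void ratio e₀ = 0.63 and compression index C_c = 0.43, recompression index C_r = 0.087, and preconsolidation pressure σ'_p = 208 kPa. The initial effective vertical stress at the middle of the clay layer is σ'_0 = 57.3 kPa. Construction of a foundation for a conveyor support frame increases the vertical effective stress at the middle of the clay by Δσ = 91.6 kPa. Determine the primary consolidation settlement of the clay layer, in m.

Final effective stress: σ'_f = 57.3 + 91.6 = 148.9 kPa.
σ'_f = 148.9 ≤ σ'_p = 208 kPa, so the clay remains overconsolidated and only the recompression index applies:
S_c = C_r·H/(1+e₀)·log₁₀(σ'_f/σ'_0) = 0.087×2.7/1.63×log₁₀(148.9/57.3)
    = 0.14411 × 0.41474 = 0.05977 m

S_c ≈ 0.0598 m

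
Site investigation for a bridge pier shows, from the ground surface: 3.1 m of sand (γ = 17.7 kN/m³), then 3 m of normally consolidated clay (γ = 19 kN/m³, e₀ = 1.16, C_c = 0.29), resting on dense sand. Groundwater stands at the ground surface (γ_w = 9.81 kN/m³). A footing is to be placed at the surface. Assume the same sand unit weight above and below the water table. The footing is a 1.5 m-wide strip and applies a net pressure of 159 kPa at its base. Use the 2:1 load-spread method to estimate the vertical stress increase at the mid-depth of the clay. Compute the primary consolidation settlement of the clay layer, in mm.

Mid-depth of clay below the ground surface: z = 3.1 + 3/2 = 4.6 m.
Total vertical stress at mid-clay: σ_v = 17.7×3.1 + 19×1.5 = 83.37 kPa.
Pore pressure: u = 9.81×(4.6 − 0) = 45.126 kPa.
Initial effective stress: σ'_0 = σ_v − u = 83.37 − 45.126 = 38.244 kPa.
Stress increase at mid-clay by the 2:1 spreading method:
Δσ = qB/(B+z) = 159×1.5/(1.5+4.6) = 39.098 kPa
Final effective stress: σ'_f = σ'_0 + Δσ = 38.244 + 39.098 = 77.342 kPa.
Normally consolidated clay, so the full stress increment lies on the virgin compression line:
S_c = C_c·H/(1+e₀)·log₁₀(σ'_f/σ'_0) = 0.29×3/(1+1.16)×log₁₀(77.342/38.244)
    = 0.40278 × 0.30585 = 0.1232 m

S_c ≈ 123 mm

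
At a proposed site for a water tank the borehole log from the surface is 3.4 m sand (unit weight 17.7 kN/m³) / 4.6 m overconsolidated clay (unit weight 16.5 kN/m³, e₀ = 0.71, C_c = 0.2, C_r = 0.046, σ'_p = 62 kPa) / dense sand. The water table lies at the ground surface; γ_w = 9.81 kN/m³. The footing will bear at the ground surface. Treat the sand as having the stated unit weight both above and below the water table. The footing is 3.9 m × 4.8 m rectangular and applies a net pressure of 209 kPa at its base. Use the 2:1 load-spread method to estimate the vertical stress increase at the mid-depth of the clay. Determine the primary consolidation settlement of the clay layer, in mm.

Mid-depth of clay below the ground surface: z = 3.4 + 4.6/2 = 5.7 m.
Total vertical stress at mid-clay: σ_v = 17.7×3.4 + 16.5×2.3 = 98.13 kPa.
Pore pressure: u = 9.81×(5.7 − 0) = 55.917 kPa.
Initial effective stress: σ'_0 = σ_v − u = 98.13 − 55.917 = 42.213 kPa.
Stress increase at mid-clay by the 2:1 spreading method:
Δσ = qBL/((B+z)(L+z)) = 209×3.9×4.8/((3.9+5.7)(4.8+5.7)) = 38.814 kPa
Final effective stress: σ'_f = 42.213 + 38.814 = 81.027 kPa.
σ'_f = 81.027 > σ'_p = 62 kPa, so the stress path crosses the preconsolidation pressure — recompression up to σ'_p, then virgin compression beyond:
S_c = H/(1+e₀)·[C_r·log₁₀(σ'_p/σ'_0) + C_c·log₁₀(σ'_f/σ'_p)]
    = 4.6/1.71 × [0.046×log₁₀(62/42.213) + 0.2×log₁₀(81.027/62)]
    = 2.6901 × [0.0076795 + 0.023248] = 0.0832 m

S_c ≈ 83.2 mm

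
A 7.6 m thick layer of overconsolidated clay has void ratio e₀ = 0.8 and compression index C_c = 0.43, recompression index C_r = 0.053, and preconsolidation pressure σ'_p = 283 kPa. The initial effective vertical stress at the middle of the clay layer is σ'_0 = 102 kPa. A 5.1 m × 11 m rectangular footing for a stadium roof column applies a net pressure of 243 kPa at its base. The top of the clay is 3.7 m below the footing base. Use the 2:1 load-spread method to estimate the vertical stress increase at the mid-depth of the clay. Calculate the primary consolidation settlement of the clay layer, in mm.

S_c ≈ 44 mm

Mid-depth of clay below the footing base: z = 3.7 + 7.6/2 = 7.5 m.
Stress increase at mid-clay by the 2:1 spreading method:
Δσ = qBL/((B+z)(L+z)) = 243×5.1×11/((5.1+7.5)(11+7.5)) = 58.483 kPa
Final effective stress: σ'_f = 102 + 58.483 = 160.48 kPa.
σ'_f = 160.48 ≤ σ'_p = 283 kPa, so the clay remains overconsolidated and only the recompression index applies:
S_c = C_r·H/(1+e₀)·log₁₀(σ'_f/σ'_0) = 0.053×7.6/1.8×log₁₀(160.48/102)
    = 0.22378 × 0.19682 = 0.04404 m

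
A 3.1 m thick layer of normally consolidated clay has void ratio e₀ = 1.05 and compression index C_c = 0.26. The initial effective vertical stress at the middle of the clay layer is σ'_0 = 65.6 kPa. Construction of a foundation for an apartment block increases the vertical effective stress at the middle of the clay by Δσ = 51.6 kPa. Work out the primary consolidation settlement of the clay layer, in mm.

Final effective stress: σ'_f = σ'_0 + Δσ = 65.6 + 51.6 = 117.2 kPa.
Normally consolidated clay, so the full stress increment lies on the virgin compression line:
S_c = C_c·H/(1+e₀)·log₁₀(σ'_f/σ'_0) = 0.26×3.1/(1+1.05)×log₁₀(117.2/65.6)
    = 0.39317 × 0.25202 = 0.09909 m

S_c ≈ 99.1 mm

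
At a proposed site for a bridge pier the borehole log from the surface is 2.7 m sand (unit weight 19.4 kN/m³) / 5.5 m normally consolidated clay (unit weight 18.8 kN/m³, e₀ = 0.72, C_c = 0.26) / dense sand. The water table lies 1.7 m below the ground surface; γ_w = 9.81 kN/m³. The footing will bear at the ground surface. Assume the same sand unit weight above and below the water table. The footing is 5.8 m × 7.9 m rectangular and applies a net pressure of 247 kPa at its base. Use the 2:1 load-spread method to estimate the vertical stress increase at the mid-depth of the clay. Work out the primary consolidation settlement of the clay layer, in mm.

S_c ≈ 271 mm

Mid-depth of clay below the ground surface: z = 2.7 + 5.5/2 = 5.45 m.
Total vertical stress at mid-clay: σ_v = 19.4×2.7 + 18.8×2.75 = 104.08 kPa.
Pore pressure: u = 9.81×(5.45 − 1.7) = 36.788 kPa.
Initial effective stress: σ'_0 = σ_v − u = 104.08 − 36.788 = 67.292 kPa.
Stress increase at mid-clay by the 2:1 spreading method:
Δσ = qBL/((B+z)(L+z)) = 247×5.8×7.9/((5.8+5.45)(7.9+5.45)) = 75.356 kPa
Final effective stress: σ'_f = σ'_0 + Δσ = 67.292 + 75.356 = 142.65 kPa.
Normally consolidated clay, so the full stress increment lies on the virgin compression line:
S_c = C_c·H/(1+e₀)·log₁₀(σ'_f/σ'_0) = 0.26×5.5/(1+0.72)×log₁₀(142.65/67.292)
    = 0.8314 × 0.32631 = 0.2713 m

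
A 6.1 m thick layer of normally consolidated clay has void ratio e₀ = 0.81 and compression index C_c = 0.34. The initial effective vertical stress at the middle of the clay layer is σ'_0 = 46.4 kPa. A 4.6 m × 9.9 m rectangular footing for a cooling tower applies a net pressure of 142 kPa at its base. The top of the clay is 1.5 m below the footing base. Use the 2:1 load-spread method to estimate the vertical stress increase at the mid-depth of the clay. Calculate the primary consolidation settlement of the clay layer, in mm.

Mid-depth of clay below the footing base: z = 1.5 + 6.1/2 = 4.55 m.
Stress increase at mid-clay by the 2:1 spreading method:
Δσ = qBL/((B+z)(L+z)) = 142×4.6×9.9/((4.6+4.55)(9.9+4.55)) = 48.909 kPa
Final effective stress: σ'_f = σ'_0 + Δσ = 46.4 + 48.909 = 95.309 kPa.
Normally consolidated clay, so the full stress increment lies on the virgin compression line:
S_c = C_c·H/(1+e₀)·log₁₀(σ'_f/σ'_0) = 0.34×6.1/(1+0.81)×log₁₀(95.309/46.4)
    = 1.1459 × 0.31262 = 0.3582 m

S_c ≈ 358 mm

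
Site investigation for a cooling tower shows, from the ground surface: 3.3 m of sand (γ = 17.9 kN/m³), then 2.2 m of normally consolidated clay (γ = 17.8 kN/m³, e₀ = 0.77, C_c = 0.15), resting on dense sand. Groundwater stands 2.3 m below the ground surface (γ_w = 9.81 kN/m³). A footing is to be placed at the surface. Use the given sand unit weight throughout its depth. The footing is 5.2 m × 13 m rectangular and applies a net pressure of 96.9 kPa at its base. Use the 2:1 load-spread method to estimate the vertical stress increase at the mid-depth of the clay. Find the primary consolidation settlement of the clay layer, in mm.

S_c ≈ 41.8 mm

Mid-depth of clay below the ground surface: z = 3.3 + 2.2/2 = 4.4 m.
Total vertical stress at mid-clay: σ_v = 17.9×3.3 + 17.8×1.1 = 78.65 kPa.
Pore pressure: u = 9.81×(4.4 − 2.3) = 20.601 kPa.
Initial effective stress: σ'_0 = σ_v − u = 78.65 − 20.601 = 58.049 kPa.
Stress increase at mid-clay by the 2:1 spreading method:
Δσ = qBL/((B+z)(L+z)) = 96.9×5.2×13/((5.2+4.4)(13+4.4)) = 39.215 kPa
Final effective stress: σ'_f = σ'_0 + Δσ = 58.049 + 39.215 = 97.264 kPa.
Normally consolidated clay, so the full stress increment lies on the virgin compression line:
S_c = C_c·H/(1+e₀)·log₁₀(σ'_f/σ'_0) = 0.15×2.2/(1+0.77)×log₁₀(97.264/58.049)
    = 0.18644 × 0.22416 = 0.04179 m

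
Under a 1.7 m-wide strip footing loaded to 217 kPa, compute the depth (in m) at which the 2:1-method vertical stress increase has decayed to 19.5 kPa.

z ≈ 17.2 m

2:1 spreading — at depth z the loaded area has grown by z in each plan dimension:
qB/(B+z) = Δσ_z ⇒ z = qB/Δσ_z − B = 217×1.7/19.5 − 1.7 = 17.22 m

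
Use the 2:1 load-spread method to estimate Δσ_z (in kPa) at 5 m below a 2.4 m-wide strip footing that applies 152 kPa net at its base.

Δσ_z ≈ 49.3 kPa

By the 2:1 method the load spreads at 1 horizontal : 2 vertical, so at depth z the loaded area has grown by z in each plan dimension:
Δσ = qB/(B+z) = 152×2.4/(2.4+5) = 49.297 kPa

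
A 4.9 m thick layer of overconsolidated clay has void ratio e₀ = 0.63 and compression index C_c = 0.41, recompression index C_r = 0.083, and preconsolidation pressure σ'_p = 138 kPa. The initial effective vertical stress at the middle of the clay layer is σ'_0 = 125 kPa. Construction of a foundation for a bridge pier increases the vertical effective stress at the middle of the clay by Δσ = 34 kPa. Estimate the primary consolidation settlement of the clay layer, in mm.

Final effective stress: σ'_f = 125 + 34 = 159 kPa.
σ'_f = 159 > σ'_p = 138 kPa, so the stress path crosses the preconsolidation pressure — recompression up to σ'_p, then virgin compression beyond:
S_c = H/(1+e₀)·[C_r·log₁₀(σ'_p/σ'_0) + C_c·log₁₀(σ'_f/σ'_p)]
    = 4.9/1.63 × [0.083×log₁₀(138/125) + 0.41×log₁₀(159/138)]
    = 3.0061 × [0.0035664 + 0.025222] = 0.08654 m

S_c ≈ 86.5 mm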